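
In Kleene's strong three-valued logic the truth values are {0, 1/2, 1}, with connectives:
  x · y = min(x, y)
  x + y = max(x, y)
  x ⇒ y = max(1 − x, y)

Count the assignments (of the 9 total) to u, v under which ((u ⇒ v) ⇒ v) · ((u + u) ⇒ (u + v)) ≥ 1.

4

u = 0, v = 0 ↦ 0  <
u = 0, v = 1/2 ↦ 1/2  <
u = 0, v = 1 ↦ 1  ≥
u = 1/2, v = 0 ↦ 1/2  <
u = 1/2, v = 1/2 ↦ 1/2  <
u = 1/2, v = 1 ↦ 1  ≥
u = 1, v = 0 ↦ 1  ≥
u = 1, v = 1/2 ↦ 1/2  <
u = 1, v = 1 ↦ 1  ≥
So 4 of the 9 assignments meet the threshold.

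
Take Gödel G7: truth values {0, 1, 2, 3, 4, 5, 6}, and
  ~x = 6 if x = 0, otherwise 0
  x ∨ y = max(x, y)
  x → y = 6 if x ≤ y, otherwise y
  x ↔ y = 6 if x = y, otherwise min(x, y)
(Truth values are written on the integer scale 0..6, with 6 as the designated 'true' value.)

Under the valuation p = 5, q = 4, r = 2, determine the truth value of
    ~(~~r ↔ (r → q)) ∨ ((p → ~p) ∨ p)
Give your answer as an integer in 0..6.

~r = ~2 = 0
~~r = ~0 = 6
r → q = 2 → 4 = 6
~~r ↔ (r → q) = 6 ↔ 6 = 6
~(~~r ↔ (r → q)) = ~6 = 0
~p = ~5 = 0
p → ~p = 5 → 0 = 0
(p → ~p) ∨ p = 0 ∨ 5 = 5
~(~~r ↔ (r → q)) ∨ ((p → ~p) ∨ p) = 0 ∨ 5 = 5

5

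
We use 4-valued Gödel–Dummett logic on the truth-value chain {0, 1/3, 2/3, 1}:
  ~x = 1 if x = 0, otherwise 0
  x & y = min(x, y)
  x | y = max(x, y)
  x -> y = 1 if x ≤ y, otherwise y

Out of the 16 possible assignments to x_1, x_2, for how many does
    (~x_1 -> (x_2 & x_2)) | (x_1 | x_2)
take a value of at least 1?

13

x_1 = 0, x_2 = 0 ↦ 0  <
x_1 = 0, x_2 = 1/3 ↦ 1/3  <
x_1 = 0, x_2 = 2/3 ↦ 2/3  <
x_1 = 0, x_2 = 1 ↦ 1  ≥
x_1 = 1/3, x_2 = 0 ↦ 1  ≥
x_1 = 1/3, x_2 = 1/3 ↦ 1  ≥
x_1 = 1/3, x_2 = 2/3 ↦ 1  ≥
x_1 = 1/3, x_2 = 1 ↦ 1  ≥
x_1 = 2/3, x_2 = 0 ↦ 1  ≥
x_1 = 2/3, x_2 = 1/3 ↦ 1  ≥
x_1 = 2/3, x_2 = 2/3 ↦ 1  ≥
x_1 = 2/3, x_2 = 1 ↦ 1  ≥
x_1 = 1, x_2 = 0 ↦ 1  ≥
x_1 = 1, x_2 = 1/3 ↦ 1  ≥
x_1 = 1, x_2 = 2/3 ↦ 1  ≥
x_1 = 1, x_2 = 1 ↦ 1  ≥
So 13 of the 16 assignments meet the threshold.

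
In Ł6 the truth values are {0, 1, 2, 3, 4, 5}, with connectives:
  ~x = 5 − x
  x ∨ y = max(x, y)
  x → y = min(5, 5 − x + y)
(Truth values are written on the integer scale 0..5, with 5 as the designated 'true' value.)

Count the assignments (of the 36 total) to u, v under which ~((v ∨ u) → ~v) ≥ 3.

value 5: 6 assignments (counts)
value 4: 1 assignment (counts)
value 3: 6 assignments (counts)
value 2: 2 assignments
value 1: 6 assignments
value 0: 15 assignments
So 13 of the 36 assignments meet the threshold.

13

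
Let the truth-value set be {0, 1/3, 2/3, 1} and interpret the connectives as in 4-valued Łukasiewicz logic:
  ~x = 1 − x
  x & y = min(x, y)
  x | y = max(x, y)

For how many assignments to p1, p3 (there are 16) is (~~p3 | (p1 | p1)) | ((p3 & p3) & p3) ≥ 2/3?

12

p1 = 0, p3 = 0 ↦ 0  <
p1 = 0, p3 = 1/3 ↦ 1/3  <
p1 = 0, p3 = 2/3 ↦ 2/3  ≥
p1 = 0, p3 = 1 ↦ 1  ≥
p1 = 1/3, p3 = 0 ↦ 1/3  <
p1 = 1/3, p3 = 1/3 ↦ 1/3  <
p1 = 1/3, p3 = 2/3 ↦ 2/3  ≥
p1 = 1/3, p3 = 1 ↦ 1  ≥
p1 = 2/3, p3 = 0 ↦ 2/3  ≥
p1 = 2/3, p3 = 1/3 ↦ 2/3  ≥
p1 = 2/3, p3 = 2/3 ↦ 2/3  ≥
p1 = 2/3, p3 = 1 ↦ 1  ≥
p1 = 1, p3 = 0 ↦ 1  ≥
p1 = 1, p3 = 1/3 ↦ 1  ≥
p1 = 1, p3 = 2/3 ↦ 1  ≥
p1 = 1, p3 = 1 ↦ 1  ≥
So 12 of the 16 assignments meet the threshold.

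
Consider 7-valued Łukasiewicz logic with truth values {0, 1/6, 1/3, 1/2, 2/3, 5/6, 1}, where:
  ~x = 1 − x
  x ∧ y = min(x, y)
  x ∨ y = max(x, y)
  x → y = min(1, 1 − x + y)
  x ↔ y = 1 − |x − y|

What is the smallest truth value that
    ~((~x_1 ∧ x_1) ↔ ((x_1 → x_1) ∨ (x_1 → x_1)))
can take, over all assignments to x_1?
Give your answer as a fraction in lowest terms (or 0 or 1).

1/2

Take x_1 = 1/2:
~x_1 = ~1/2 = 1/2
~x_1 ∧ x_1 = 1/2 ∧ 1/2 = 1/2
x_1 → x_1 = 1/2 → 1/2 = 1
x_1 → x_1 = 1/2 → 1/2 = 1
(x_1 → x_1) ∨ (x_1 → x_1) = 1 ∨ 1 = 1
(~x_1 ∧ x_1) ↔ ((x_1 → x_1) ∨ (x_1 → x_1)) = 1/2 ↔ 1 = 1/2
~((~x_1 ∧ x_1) ↔ ((x_1 → x_1) ∨ (x_1 → x_1))) = ~1/2 = 1/2
No assignment yields a value below 1/2, so this is the minimum.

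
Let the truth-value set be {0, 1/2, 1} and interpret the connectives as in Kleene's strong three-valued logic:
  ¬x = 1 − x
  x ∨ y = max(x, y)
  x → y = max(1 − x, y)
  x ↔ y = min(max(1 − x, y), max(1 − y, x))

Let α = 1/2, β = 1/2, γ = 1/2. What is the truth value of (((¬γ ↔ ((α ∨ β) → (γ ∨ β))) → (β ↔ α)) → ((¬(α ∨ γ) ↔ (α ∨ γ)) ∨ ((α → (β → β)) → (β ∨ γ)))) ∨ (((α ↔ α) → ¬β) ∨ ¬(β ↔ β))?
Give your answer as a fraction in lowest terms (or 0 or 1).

¬γ = ¬1/2 = 1/2
α ∨ β = 1/2 ∨ 1/2 = 1/2
γ ∨ β = 1/2 ∨ 1/2 = 1/2
(α ∨ β) → (γ ∨ β) = 1/2 → 1/2 = 1/2
¬γ ↔ ((α ∨ β) → (γ ∨ β)) = 1/2 ↔ 1/2 = 1/2
β ↔ α = 1/2 ↔ 1/2 = 1/2
(¬γ ↔ ((α ∨ β) → (γ ∨ β))) → (β ↔ α) = 1/2 → 1/2 = 1/2
α ∨ γ = 1/2 ∨ 1/2 = 1/2
¬(α ∨ γ) = ¬1/2 = 1/2
α ∨ γ = 1/2 ∨ 1/2 = 1/2
¬(α ∨ γ) ↔ (α ∨ γ) = 1/2 ↔ 1/2 = 1/2
β → β = 1/2 → 1/2 = 1/2
α → (β → β) = 1/2 → 1/2 = 1/2
β ∨ γ = 1/2 ∨ 1/2 = 1/2
(α → (β → β)) → (β ∨ γ) = 1/2 → 1/2 = 1/2
(¬(α ∨ γ) ↔ (α ∨ γ)) ∨ ((α → (β → β)) → (β ∨ γ)) = 1/2 ∨ 1/2 = 1/2
((¬γ ↔ ((α ∨ β) → (γ ∨ β))) → (β ↔ α)) → ((¬(α ∨ γ) ↔ (α ∨ γ)) ∨ ((α → (β → β)) → (β ∨ γ))) = 1/2 → 1/2 = 1/2
α ↔ α = 1/2 ↔ 1/2 = 1/2
¬β = ¬1/2 = 1/2
(α ↔ α) → ¬β = 1/2 → 1/2 = 1/2
β ↔ β = 1/2 ↔ 1/2 = 1/2
¬(β ↔ β) = ¬1/2 = 1/2
((α ↔ α) → ¬β) ∨ ¬(β ↔ β) = 1/2 ∨ 1/2 = 1/2
(((¬γ ↔ ((α ∨ β) → (γ ∨ β))) → (β ↔ α)) → ((¬(α ∨ γ) ↔ (α ∨ γ)) ∨ ((α → (β → β)) → (β ∨ γ)))) ∨ (((α ↔ α) → ¬β) ∨ ¬(β ↔ β)) = 1/2 ∨ 1/2 = 1/2

1/2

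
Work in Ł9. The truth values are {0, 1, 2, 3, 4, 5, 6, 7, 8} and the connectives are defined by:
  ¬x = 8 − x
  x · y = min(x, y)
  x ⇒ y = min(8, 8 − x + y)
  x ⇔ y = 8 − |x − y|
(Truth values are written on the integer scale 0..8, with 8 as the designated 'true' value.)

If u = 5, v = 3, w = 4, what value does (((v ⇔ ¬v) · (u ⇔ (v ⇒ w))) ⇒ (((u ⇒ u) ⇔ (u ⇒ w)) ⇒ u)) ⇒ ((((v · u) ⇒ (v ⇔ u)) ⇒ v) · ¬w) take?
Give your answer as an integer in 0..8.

¬v = ¬3 = 5
v ⇔ ¬v = 3 ⇔ 5 = 6
v ⇒ w = 3 ⇒ 4 = 8
u ⇔ (v ⇒ w) = 5 ⇔ 8 = 5
(v ⇔ ¬v) · (u ⇔ (v ⇒ w)) = 6 · 5 = 5
u ⇒ u = 5 ⇒ 5 = 8
u ⇒ w = 5 ⇒ 4 = 7
(u ⇒ u) ⇔ (u ⇒ w) = 8 ⇔ 7 = 7
((u ⇒ u) ⇔ (u ⇒ w)) ⇒ u = 7 ⇒ 5 = 6
((v ⇔ ¬v) · (u ⇔ (v ⇒ w))) ⇒ (((u ⇒ u) ⇔ (u ⇒ w)) ⇒ u) = 5 ⇒ 6 = 8
v · u = 3 · 5 = 3
v ⇔ u = 3 ⇔ 5 = 6
(v · u) ⇒ (v ⇔ u) = 3 ⇒ 6 = 8
((v · u) ⇒ (v ⇔ u)) ⇒ v = 8 ⇒ 3 = 3
¬w = ¬4 = 4
(((v · u) ⇒ (v ⇔ u)) ⇒ v) · ¬w = 3 · 4 = 3
(((v ⇔ ¬v) · (u ⇔ (v ⇒ w))) ⇒ (((u ⇒ u) ⇔ (u ⇒ w)) ⇒ u)) ⇒ ((((v · u) ⇒ (v ⇔ u)) ⇒ v) · ¬w) = 8 ⇒ 3 = 3

3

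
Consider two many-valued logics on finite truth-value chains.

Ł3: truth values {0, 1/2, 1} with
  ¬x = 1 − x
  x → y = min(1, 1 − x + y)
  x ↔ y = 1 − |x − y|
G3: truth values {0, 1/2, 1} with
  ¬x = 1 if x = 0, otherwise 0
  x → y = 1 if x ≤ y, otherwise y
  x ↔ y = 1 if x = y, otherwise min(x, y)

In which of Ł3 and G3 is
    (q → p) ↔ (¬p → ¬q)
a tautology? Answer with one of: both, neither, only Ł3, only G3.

only Ł3

In Ł3: every assignment gives 1 — tautology.
In G3: at p = 1/2, q = 1 the value is 1/2 — not a tautology.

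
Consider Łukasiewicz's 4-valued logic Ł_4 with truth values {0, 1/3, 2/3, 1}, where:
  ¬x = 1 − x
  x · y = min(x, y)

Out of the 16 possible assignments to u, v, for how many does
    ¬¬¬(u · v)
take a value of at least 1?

u = 0, v = 0 ↦ 1  ≥
u = 0, v = 1/3 ↦ 1  ≥
u = 0, v = 2/3 ↦ 1  ≥
u = 0, v = 1 ↦ 1  ≥
u = 1/3, v = 0 ↦ 1  ≥
u = 1/3, v = 1/3 ↦ 2/3  <
u = 1/3, v = 2/3 ↦ 2/3  <
u = 1/3, v = 1 ↦ 2/3  <
u = 2/3, v = 0 ↦ 1  ≥
u = 2/3, v = 1/3 ↦ 2/3  <
u = 2/3, v = 2/3 ↦ 1/3  <
u = 2/3, v = 1 ↦ 1/3  <
u = 1, v = 0 ↦ 1  ≥
u = 1, v = 1/3 ↦ 2/3  <
u = 1, v = 2/3 ↦ 1/3  <
u = 1, v = 1 ↦ 0  <
So 7 of the 16 assignments meet the threshold.

7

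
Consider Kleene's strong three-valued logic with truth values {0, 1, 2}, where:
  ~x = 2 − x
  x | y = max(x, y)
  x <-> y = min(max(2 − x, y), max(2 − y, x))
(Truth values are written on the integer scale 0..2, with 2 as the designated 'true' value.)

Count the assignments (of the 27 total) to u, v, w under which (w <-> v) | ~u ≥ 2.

13

value 2: 13 assignments (counts)
value 1: 12 assignments
value 0: 2 assignments
So 13 of the 27 assignments meet the threshold.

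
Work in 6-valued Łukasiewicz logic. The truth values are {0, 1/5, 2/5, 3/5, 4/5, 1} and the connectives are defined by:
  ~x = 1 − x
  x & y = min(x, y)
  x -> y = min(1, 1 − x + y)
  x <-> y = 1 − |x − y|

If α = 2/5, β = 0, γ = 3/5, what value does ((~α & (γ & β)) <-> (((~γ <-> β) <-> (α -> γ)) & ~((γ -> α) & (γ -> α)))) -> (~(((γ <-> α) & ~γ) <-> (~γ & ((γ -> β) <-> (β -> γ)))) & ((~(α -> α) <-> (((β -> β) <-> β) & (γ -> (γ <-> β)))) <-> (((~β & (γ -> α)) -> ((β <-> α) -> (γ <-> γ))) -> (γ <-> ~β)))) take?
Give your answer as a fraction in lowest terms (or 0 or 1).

1/5

~α = ~2/5 = 3/5
γ & β = 3/5 & 0 = 0
~α & (γ & β) = 3/5 & 0 = 0
~γ = ~3/5 = 2/5
~γ <-> β = 2/5 <-> 0 = 3/5
α -> γ = 2/5 -> 3/5 = 1
(~γ <-> β) <-> (α -> γ) = 3/5 <-> 1 = 3/5
γ -> α = 3/5 -> 2/5 = 4/5
γ -> α = 3/5 -> 2/5 = 4/5
(γ -> α) & (γ -> α) = 4/5 & 4/5 = 4/5
~((γ -> α) & (γ -> α)) = ~4/5 = 1/5
((~γ <-> β) <-> (α -> γ)) & ~((γ -> α) & (γ -> α)) = 3/5 & 1/5 = 1/5
(~α & (γ & β)) <-> (((~γ <-> β) <-> (α -> γ)) & ~((γ -> α) & (γ -> α))) = 0 <-> 1/5 = 4/5
γ <-> α = 3/5 <-> 2/5 = 4/5
~γ = ~3/5 = 2/5
(γ <-> α) & ~γ = 4/5 & 2/5 = 2/5
~γ = ~3/5 = 2/5
γ -> β = 3/5 -> 0 = 2/5
β -> γ = 0 -> 3/5 = 1
(γ -> β) <-> (β -> γ) = 2/5 <-> 1 = 2/5
~γ & ((γ -> β) <-> (β -> γ)) = 2/5 & 2/5 = 2/5
((γ <-> α) & ~γ) <-> (~γ & ((γ -> β) <-> (β -> γ))) = 2/5 <-> 2/5 = 1
~(((γ <-> α) & ~γ) <-> (~γ & ((γ -> β) <-> (β -> γ)))) = ~1 = 0
α -> α = 2/5 -> 2/5 = 1
~(α -> α) = ~1 = 0
β -> β = 0 -> 0 = 1
(β -> β) <-> β = 1 <-> 0 = 0
γ <-> β = 3/5 <-> 0 = 2/5
γ -> (γ <-> β) = 3/5 -> 2/5 = 4/5
((β -> β) <-> β) & (γ -> (γ <-> β)) = 0 & 4/5 = 0
~(α -> α) <-> (((β -> β) <-> β) & (γ -> (γ <-> β))) = 0 <-> 0 = 1
~β = ~0 = 1
γ -> α = 3/5 -> 2/5 = 4/5
~β & (γ -> α) = 1 & 4/5 = 4/5
β <-> α = 0 <-> 2/5 = 3/5
γ <-> γ = 3/5 <-> 3/5 = 1
(β <-> α) -> (γ <-> γ) = 3/5 -> 1 = 1
(~β & (γ -> α)) -> ((β <-> α) -> (γ <-> γ)) = 4/5 -> 1 = 1
~β = ~0 = 1
γ <-> ~β = 3/5 <-> 1 = 3/5
((~β & (γ -> α)) -> ((β <-> α) -> (γ <-> γ))) -> (γ <-> ~β) = 1 -> 3/5 = 3/5
(~(α -> α) <-> (((β -> β) <-> β) & (γ -> (γ <-> β)))) <-> (((~β & (γ -> α)) -> ((β <-> α) -> (γ <-> γ))) -> (γ <-> ~β)) = 1 <-> 3/5 = 3/5
~(((γ <-> α) & ~γ) <-> (~γ & ((γ -> β) <-> (β -> γ)))) & ((~(α -> α) <-> (((β -> β) <-> β) & (γ -> (γ <-> β)))) <-> (((~β & (γ -> α)) -> ((β <-> α) -> (γ <-> γ))) -> (γ <-> ~β))) = 0 & 3/5 = 0
((~α & (γ & β)) <-> (((~γ <-> β) <-> (α -> γ)) & ~((γ -> α) & (γ -> α)))) -> (~(((γ <-> α) & ~γ) <-> (~γ & ((γ -> β) <-> (β -> γ)))) & ((~(α -> α) <-> (((β -> β) <-> β) & (γ -> (γ <-> β)))) <-> (((~β & (γ -> α)) -> ((β <-> α) -> (γ <-> γ))) -> (γ <-> ~β)))) = 4/5 -> 0 = 1/5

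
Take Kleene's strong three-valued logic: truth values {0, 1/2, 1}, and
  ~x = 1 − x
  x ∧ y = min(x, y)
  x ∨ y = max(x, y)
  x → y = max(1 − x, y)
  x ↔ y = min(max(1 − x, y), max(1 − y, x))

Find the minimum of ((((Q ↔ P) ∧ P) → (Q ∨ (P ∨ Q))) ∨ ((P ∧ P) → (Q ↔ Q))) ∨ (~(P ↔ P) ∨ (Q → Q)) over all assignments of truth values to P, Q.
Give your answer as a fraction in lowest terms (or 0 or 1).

1/2

Take P = 1/2, Q = 1/2:
Q ↔ P = 1/2 ↔ 1/2 = 1/2
(Q ↔ P) ∧ P = 1/2 ∧ 1/2 = 1/2
P ∨ Q = 1/2 ∨ 1/2 = 1/2
Q ∨ (P ∨ Q) = 1/2 ∨ 1/2 = 1/2
((Q ↔ P) ∧ P) → (Q ∨ (P ∨ Q)) = 1/2 → 1/2 = 1/2
P ∧ P = 1/2 ∧ 1/2 = 1/2
Q ↔ Q = 1/2 ↔ 1/2 = 1/2
(P ∧ P) → (Q ↔ Q) = 1/2 → 1/2 = 1/2
(((Q ↔ P) ∧ P) → (Q ∨ (P ∨ Q))) ∨ ((P ∧ P) → (Q ↔ Q)) = 1/2 ∨ 1/2 = 1/2
P ↔ P = 1/2 ↔ 1/2 = 1/2
~(P ↔ P) = ~1/2 = 1/2
Q → Q = 1/2 → 1/2 = 1/2
~(P ↔ P) ∨ (Q → Q) = 1/2 ∨ 1/2 = 1/2
((((Q ↔ P) ∧ P) → (Q ∨ (P ∨ Q))) ∨ ((P ∧ P) → (Q ↔ Q))) ∨ (~(P ↔ P) ∨ (Q → Q)) = 1/2 ∨ 1/2 = 1/2
No assignment yields a value below 1/2, so this is the minimum.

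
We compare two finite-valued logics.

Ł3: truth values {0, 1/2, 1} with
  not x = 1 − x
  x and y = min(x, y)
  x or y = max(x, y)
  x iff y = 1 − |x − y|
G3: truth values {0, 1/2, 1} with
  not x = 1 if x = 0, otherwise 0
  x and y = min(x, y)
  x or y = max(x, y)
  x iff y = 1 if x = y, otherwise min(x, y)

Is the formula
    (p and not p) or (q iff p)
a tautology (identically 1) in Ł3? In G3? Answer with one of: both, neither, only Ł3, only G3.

neither

In Ł3: at p = 0, q = 1/2 the value is 1/2 — not a tautology.
In G3: at p = 0, q = 1/2 the value is 0 — not a tautology.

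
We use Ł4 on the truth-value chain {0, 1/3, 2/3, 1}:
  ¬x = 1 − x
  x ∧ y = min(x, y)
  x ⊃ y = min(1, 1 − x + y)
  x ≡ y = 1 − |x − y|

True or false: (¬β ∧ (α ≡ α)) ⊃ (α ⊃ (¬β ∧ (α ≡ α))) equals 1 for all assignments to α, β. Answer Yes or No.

α = 0, β = 0 ↦ 1
α = 0, β = 1/3 ↦ 1
α = 0, β = 2/3 ↦ 1
α = 0, β = 1 ↦ 1
α = 1/3, β = 0 ↦ 1
α = 1/3, β = 1/3 ↦ 1
α = 1/3, β = 2/3 ↦ 1
α = 1/3, β = 1 ↦ 1
α = 2/3, β = 0 ↦ 1
α = 2/3, β = 1/3 ↦ 1
α = 2/3, β = 2/3 ↦ 1
α = 2/3, β = 1 ↦ 1
α = 1, β = 0 ↦ 1
α = 1, β = 1/3 ↦ 1
α = 1, β = 2/3 ↦ 1
α = 1, β = 1 ↦ 1
Every assignment gives a value ≥ 1.

Yes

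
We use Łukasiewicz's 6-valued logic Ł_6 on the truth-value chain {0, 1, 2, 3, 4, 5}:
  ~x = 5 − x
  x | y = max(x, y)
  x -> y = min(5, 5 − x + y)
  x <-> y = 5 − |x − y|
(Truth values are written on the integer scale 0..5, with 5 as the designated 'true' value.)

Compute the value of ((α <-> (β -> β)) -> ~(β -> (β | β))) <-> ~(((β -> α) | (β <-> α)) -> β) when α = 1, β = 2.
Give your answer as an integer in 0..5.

3

β -> β = 2 -> 2 = 5
α <-> (β -> β) = 1 <-> 5 = 1
β | β = 2 | 2 = 2
β -> (β | β) = 2 -> 2 = 5
~(β -> (β | β)) = ~5 = 0
(α <-> (β -> β)) -> ~(β -> (β | β)) = 1 -> 0 = 4
β -> α = 2 -> 1 = 4
β <-> α = 2 <-> 1 = 4
(β -> α) | (β <-> α) = 4 | 4 = 4
((β -> α) | (β <-> α)) -> β = 4 -> 2 = 3
~(((β -> α) | (β <-> α)) -> β) = ~3 = 2
((α <-> (β -> β)) -> ~(β -> (β | β))) <-> ~(((β -> α) | (β <-> α)) -> β) = 4 <-> 2 = 3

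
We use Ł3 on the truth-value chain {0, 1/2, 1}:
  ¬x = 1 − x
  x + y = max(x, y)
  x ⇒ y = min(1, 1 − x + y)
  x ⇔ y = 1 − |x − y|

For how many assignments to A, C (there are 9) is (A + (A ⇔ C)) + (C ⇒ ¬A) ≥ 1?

8

A = 0, C = 0 ↦ 1  ≥
A = 0, C = 1/2 ↦ 1  ≥
A = 0, C = 1 ↦ 1  ≥
A = 1/2, C = 0 ↦ 1  ≥
A = 1/2, C = 1/2 ↦ 1  ≥
A = 1/2, C = 1 ↦ 1/2  <
A = 1, C = 0 ↦ 1  ≥
A = 1, C = 1/2 ↦ 1  ≥
A = 1, C = 1 ↦ 1  ≥
So 8 of the 9 assignments meet the threshold.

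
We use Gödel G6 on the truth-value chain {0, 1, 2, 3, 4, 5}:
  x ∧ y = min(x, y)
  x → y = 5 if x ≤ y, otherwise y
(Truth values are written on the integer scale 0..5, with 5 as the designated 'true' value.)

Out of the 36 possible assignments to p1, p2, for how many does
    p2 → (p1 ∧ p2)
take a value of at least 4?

value 5: 21 assignments (counts)
value 4: 1 assignment (counts)
value 3: 2 assignments
value 2: 3 assignments
value 1: 4 assignments
value 0: 5 assignments
So 22 of the 36 assignments meet the threshold.

22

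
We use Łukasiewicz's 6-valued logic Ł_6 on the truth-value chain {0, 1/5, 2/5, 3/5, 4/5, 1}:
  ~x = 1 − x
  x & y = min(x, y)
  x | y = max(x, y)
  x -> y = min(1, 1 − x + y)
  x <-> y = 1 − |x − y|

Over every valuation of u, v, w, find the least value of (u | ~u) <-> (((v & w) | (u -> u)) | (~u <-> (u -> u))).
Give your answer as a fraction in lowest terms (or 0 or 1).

3/5

Take u = 2/5, v = 0, w = 0:
~u = ~2/5 = 3/5
u | ~u = 2/5 | 3/5 = 3/5
v & w = 0 & 0 = 0
u -> u = 2/5 -> 2/5 = 1
(v & w) | (u -> u) = 0 | 1 = 1
~u = ~2/5 = 3/5
u -> u = 2/5 -> 2/5 = 1
~u <-> (u -> u) = 3/5 <-> 1 = 3/5
((v & w) | (u -> u)) | (~u <-> (u -> u)) = 1 | 3/5 = 1
(u | ~u) <-> (((v & w) | (u -> u)) | (~u <-> (u -> u))) = 3/5 <-> 1 = 3/5
No assignment yields a value below 3/5, so this is the minimum.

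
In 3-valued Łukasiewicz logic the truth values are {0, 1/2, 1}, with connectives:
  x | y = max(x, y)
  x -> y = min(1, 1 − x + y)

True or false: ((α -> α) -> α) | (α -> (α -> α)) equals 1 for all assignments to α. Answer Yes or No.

α = 0 ↦ 1
α = 1/2 ↦ 1
α = 1 ↦ 1
Every assignment gives a value ≥ 1.

Yes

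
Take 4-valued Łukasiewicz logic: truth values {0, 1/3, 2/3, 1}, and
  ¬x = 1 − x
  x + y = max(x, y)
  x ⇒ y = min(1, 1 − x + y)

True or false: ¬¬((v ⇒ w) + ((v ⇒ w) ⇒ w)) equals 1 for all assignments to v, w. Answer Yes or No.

No

Counterexample: take v = 1/3, w = 0.
v ⇒ w = 1/3 ⇒ 0 = 2/3
v ⇒ w = 1/3 ⇒ 0 = 2/3
(v ⇒ w) ⇒ w = 2/3 ⇒ 0 = 1/3
(v ⇒ w) + ((v ⇒ w) ⇒ w) = 2/3 + 1/3 = 2/3
¬((v ⇒ w) + ((v ⇒ w) ⇒ w)) = ¬2/3 = 1/3
¬¬((v ⇒ w) + ((v ⇒ w) ⇒ w)) = ¬1/3 = 2/3
This gives 2/3 ≠ 1.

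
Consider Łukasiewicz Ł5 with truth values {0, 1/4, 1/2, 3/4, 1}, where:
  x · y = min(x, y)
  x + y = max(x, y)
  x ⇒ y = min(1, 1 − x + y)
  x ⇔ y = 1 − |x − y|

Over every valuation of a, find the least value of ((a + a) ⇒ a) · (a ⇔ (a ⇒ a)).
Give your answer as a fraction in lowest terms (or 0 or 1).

Take a = 0:
a + a = 0 + 0 = 0
(a + a) ⇒ a = 0 ⇒ 0 = 1
a ⇒ a = 0 ⇒ 0 = 1
a ⇔ (a ⇒ a) = 0 ⇔ 1 = 0
((a + a) ⇒ a) · (a ⇔ (a ⇒ a)) = 1 · 0 = 0
No assignment yields a value below 0, so this is the minimum.

0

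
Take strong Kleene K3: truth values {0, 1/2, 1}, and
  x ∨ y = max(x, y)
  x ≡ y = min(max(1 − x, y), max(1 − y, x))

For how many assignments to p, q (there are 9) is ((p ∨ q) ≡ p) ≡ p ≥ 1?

4

p = 0, q = 0 ↦ 0  <
p = 0, q = 1/2 ↦ 1/2  <
p = 0, q = 1 ↦ 1  ≥
p = 1/2, q = 0 ↦ 1/2  <
p = 1/2, q = 1/2 ↦ 1/2  <
p = 1/2, q = 1 ↦ 1/2  <
p = 1, q = 0 ↦ 1  ≥
p = 1, q = 1/2 ↦ 1  ≥
p = 1, q = 1 ↦ 1  ≥
So 4 of the 9 assignments meet the threshold.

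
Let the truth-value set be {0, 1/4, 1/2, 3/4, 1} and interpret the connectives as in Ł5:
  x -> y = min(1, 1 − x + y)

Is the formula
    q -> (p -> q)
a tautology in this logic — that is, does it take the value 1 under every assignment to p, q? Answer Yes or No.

At p = 1/4, q = 0, for instance:
p -> q = 1/4 -> 0 = 3/4
q -> (p -> q) = 0 -> 3/4 = 1
and checking the remaining 24 assignments likewise gives ≥ 1 in every case.

Yes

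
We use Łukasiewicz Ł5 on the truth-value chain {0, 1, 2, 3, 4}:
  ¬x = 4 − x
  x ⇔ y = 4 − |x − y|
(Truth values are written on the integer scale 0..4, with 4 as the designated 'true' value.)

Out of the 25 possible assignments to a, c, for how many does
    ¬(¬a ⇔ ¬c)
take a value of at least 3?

6

value 4: 2 assignments (counts)
value 3: 4 assignments (counts)
value 2: 6 assignments
value 1: 8 assignments
value 0: 5 assignments
So 6 of the 25 assignments meet the threshold.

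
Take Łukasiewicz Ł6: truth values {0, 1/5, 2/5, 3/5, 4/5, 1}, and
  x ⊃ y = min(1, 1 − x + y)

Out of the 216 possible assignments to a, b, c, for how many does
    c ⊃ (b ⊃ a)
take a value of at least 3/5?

206

value 1: 181 assignments (counts)
value 4/5: 15 assignments (counts)
value 3/5: 10 assignments (counts)
value 2/5: 6 assignments
value 1/5: 3 assignments
value 0: 1 assignment
So 206 of the 216 assignments meet the threshold.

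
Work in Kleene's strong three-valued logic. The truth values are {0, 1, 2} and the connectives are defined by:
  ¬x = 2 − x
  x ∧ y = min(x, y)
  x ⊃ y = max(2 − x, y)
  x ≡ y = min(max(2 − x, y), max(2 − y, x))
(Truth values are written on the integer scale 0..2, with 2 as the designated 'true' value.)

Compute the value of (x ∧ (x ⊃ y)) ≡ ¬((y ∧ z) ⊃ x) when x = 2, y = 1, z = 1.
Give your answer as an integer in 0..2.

x ⊃ y = 2 ⊃ 1 = 1
x ∧ (x ⊃ y) = 2 ∧ 1 = 1
y ∧ z = 1 ∧ 1 = 1
(y ∧ z) ⊃ x = 1 ⊃ 2 = 2
¬((y ∧ z) ⊃ x) = ¬2 = 0
(x ∧ (x ⊃ y)) ≡ ¬((y ∧ z) ⊃ x) = 1 ≡ 0 = 1

1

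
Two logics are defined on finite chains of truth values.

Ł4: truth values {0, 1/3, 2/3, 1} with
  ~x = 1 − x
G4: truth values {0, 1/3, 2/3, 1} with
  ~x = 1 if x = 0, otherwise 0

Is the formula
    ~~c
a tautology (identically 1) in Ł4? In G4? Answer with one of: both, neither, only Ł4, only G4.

neither

In Ł4: at c = 0 the value is 0 — not a tautology.
In G4: at c = 0 the value is 0 — not a tautology.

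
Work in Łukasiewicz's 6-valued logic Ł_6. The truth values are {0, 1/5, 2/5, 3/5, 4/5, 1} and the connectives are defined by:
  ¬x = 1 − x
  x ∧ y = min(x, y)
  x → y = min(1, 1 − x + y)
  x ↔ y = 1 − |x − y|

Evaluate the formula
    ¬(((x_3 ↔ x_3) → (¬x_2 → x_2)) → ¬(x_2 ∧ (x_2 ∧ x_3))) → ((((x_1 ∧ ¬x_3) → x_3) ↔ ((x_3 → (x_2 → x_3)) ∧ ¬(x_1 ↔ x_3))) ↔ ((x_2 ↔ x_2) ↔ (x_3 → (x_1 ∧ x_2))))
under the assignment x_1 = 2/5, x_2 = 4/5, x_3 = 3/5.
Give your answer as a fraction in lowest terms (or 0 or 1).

x_3 ↔ x_3 = 3/5 ↔ 3/5 = 1
¬x_2 = ¬4/5 = 1/5
¬x_2 → x_2 = 1/5 → 4/5 = 1
(x_3 ↔ x_3) → (¬x_2 → x_2) = 1 → 1 = 1
x_2 ∧ x_3 = 4/5 ∧ 3/5 = 3/5
x_2 ∧ (x_2 ∧ x_3) = 4/5 ∧ 3/5 = 3/5
¬(x_2 ∧ (x_2 ∧ x_3)) = ¬3/5 = 2/5
((x_3 ↔ x_3) → (¬x_2 → x_2)) → ¬(x_2 ∧ (x_2 ∧ x_3)) = 1 → 2/5 = 2/5
¬(((x_3 ↔ x_3) → (¬x_2 → x_2)) → ¬(x_2 ∧ (x_2 ∧ x_3))) = ¬2/5 = 3/5
¬x_3 = ¬3/5 = 2/5
x_1 ∧ ¬x_3 = 2/5 ∧ 2/5 = 2/5
(x_1 ∧ ¬x_3) → x_3 = 2/5 → 3/5 = 1
x_2 → x_3 = 4/5 → 3/5 = 4/5
x_3 → (x_2 → x_3) = 3/5 → 4/5 = 1
x_1 ↔ x_3 = 2/5 ↔ 3/5 = 4/5
¬(x_1 ↔ x_3) = ¬4/5 = 1/5
(x_3 → (x_2 → x_3)) ∧ ¬(x_1 ↔ x_3) = 1 ∧ 1/5 = 1/5
((x_1 ∧ ¬x_3) → x_3) ↔ ((x_3 → (x_2 → x_3)) ∧ ¬(x_1 ↔ x_3)) = 1 ↔ 1/5 = 1/5
x_2 ↔ x_2 = 4/5 ↔ 4/5 = 1
x_1 ∧ x_2 = 2/5 ∧ 4/5 = 2/5
x_3 → (x_1 ∧ x_2) = 3/5 → 2/5 = 4/5
(x_2 ↔ x_2) ↔ (x_3 → (x_1 ∧ x_2)) = 1 ↔ 4/5 = 4/5
(((x_1 ∧ ¬x_3) → x_3) ↔ ((x_3 → (x_2 → x_3)) ∧ ¬(x_1 ↔ x_3))) ↔ ((x_2 ↔ x_2) ↔ (x_3 → (x_1 ∧ x_2))) = 1/5 ↔ 4/5 = 2/5
¬(((x_3 ↔ x_3) → (¬x_2 → x_2)) → ¬(x_2 ∧ (x_2 ∧ x_3))) → ((((x_1 ∧ ¬x_3) → x_3) ↔ ((x_3 → (x_2 → x_3)) ∧ ¬(x_1 ↔ x_3))) ↔ ((x_2 ↔ x_2) ↔ (x_3 → (x_1 ∧ x_2)))) = 3/5 → 2/5 = 4/5

4/5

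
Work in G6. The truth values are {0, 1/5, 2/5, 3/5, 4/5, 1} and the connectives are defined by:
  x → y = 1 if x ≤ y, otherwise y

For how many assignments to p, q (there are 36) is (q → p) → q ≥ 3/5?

value 1: 16 assignments (counts)
value 4/5: 2 assignments (counts)
value 3/5: 3 assignments (counts)
value 2/5: 4 assignments
value 1/5: 5 assignments
value 0: 6 assignments
So 21 of the 36 assignments meet the threshold.

21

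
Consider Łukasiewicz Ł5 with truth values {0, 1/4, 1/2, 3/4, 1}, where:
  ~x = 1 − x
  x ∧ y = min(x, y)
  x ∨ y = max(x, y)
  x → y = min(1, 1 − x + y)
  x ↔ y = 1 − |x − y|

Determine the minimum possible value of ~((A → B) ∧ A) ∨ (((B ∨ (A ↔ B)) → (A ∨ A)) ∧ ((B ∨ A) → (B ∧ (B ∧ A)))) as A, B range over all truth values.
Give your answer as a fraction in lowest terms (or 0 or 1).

Take A = 1/2, B = 0:
A → B = 1/2 → 0 = 1/2
(A → B) ∧ A = 1/2 ∧ 1/2 = 1/2
~((A → B) ∧ A) = ~1/2 = 1/2
A ↔ B = 1/2 ↔ 0 = 1/2
B ∨ (A ↔ B) = 0 ∨ 1/2 = 1/2
A ∨ A = 1/2 ∨ 1/2 = 1/2
(B ∨ (A ↔ B)) → (A ∨ A) = 1/2 → 1/2 = 1
B ∨ A = 0 ∨ 1/2 = 1/2
B ∧ A = 0 ∧ 1/2 = 0
B ∧ (B ∧ A) = 0 ∧ 0 = 0
(B ∨ A) → (B ∧ (B ∧ A)) = 1/2 → 0 = 1/2
((B ∨ (A ↔ B)) → (A ∨ A)) ∧ ((B ∨ A) → (B ∧ (B ∧ A))) = 1 ∧ 1/2 = 1/2
~((A → B) ∧ A) ∨ (((B ∨ (A ↔ B)) → (A ∨ A)) ∧ ((B ∨ A) → (B ∧ (B ∧ A)))) = 1/2 ∨ 1/2 = 1/2
No assignment yields a value below 1/2, so this is the minimum.

1/2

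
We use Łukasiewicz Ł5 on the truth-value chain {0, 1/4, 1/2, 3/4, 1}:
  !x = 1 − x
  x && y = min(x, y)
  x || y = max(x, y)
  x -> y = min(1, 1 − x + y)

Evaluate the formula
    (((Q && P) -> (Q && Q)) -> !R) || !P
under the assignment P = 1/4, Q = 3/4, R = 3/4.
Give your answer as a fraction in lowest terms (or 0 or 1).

Q && P = 3/4 && 1/4 = 1/4
Q && Q = 3/4 && 3/4 = 3/4
(Q && P) -> (Q && Q) = 1/4 -> 3/4 = 1
!R = !3/4 = 1/4
((Q && P) -> (Q && Q)) -> !R = 1 -> 1/4 = 1/4
!P = !1/4 = 3/4
(((Q && P) -> (Q && Q)) -> !R) || !P = 1/4 || 3/4 = 3/4

3/4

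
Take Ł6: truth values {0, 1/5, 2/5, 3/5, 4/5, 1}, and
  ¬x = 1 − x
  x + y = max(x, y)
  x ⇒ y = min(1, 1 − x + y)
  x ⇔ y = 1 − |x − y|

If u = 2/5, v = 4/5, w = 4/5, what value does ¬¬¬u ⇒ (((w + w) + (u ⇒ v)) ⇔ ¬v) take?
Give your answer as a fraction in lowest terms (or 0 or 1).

3/5

¬u = ¬2/5 = 3/5
¬¬u = ¬3/5 = 2/5
¬¬¬u = ¬2/5 = 3/5
w + w = 4/5 + 4/5 = 4/5
u ⇒ v = 2/5 ⇒ 4/5 = 1
(w + w) + (u ⇒ v) = 4/5 + 1 = 1
¬v = ¬4/5 = 1/5
((w + w) + (u ⇒ v)) ⇔ ¬v = 1 ⇔ 1/5 = 1/5
¬¬¬u ⇒ (((w + w) + (u ⇒ v)) ⇔ ¬v) = 3/5 ⇒ 1/5 = 3/5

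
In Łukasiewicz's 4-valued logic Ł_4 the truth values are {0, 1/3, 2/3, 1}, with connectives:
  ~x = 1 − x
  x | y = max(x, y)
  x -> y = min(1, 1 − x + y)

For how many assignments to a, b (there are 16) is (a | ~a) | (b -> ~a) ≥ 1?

a = 0, b = 0 ↦ 1  ≥
a = 0, b = 1/3 ↦ 1  ≥
a = 0, b = 2/3 ↦ 1  ≥
a = 0, b = 1 ↦ 1  ≥
a = 1/3, b = 0 ↦ 1  ≥
a = 1/3, b = 1/3 ↦ 1  ≥
a = 1/3, b = 2/3 ↦ 1  ≥
a = 1/3, b = 1 ↦ 2/3  <
a = 2/3, b = 0 ↦ 1  ≥
a = 2/3, b = 1/3 ↦ 1  ≥
a = 2/3, b = 2/3 ↦ 2/3  <
a = 2/3, b = 1 ↦ 2/3  <
a = 1, b = 0 ↦ 1  ≥
a = 1, b = 1/3 ↦ 1  ≥
a = 1, b = 2/3 ↦ 1  ≥
a = 1, b = 1 ↦ 1  ≥
So 13 of the 16 assignments meet the threshold.

13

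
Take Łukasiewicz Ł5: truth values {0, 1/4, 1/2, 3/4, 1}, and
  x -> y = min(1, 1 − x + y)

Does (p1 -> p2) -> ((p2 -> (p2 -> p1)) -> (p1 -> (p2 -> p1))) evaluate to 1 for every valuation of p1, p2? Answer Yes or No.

Yes

At p1 = 3/4, p2 = 1/4, for instance:
p1 -> p2 = 3/4 -> 1/4 = 1/2
p2 -> p1 = 1/4 -> 3/4 = 1
p2 -> (p2 -> p1) = 1/4 -> 1 = 1
p1 -> (p2 -> p1) = 3/4 -> 1 = 1
(p2 -> (p2 -> p1)) -> (p1 -> (p2 -> p1)) = 1 -> 1 = 1
(p1 -> p2) -> ((p2 -> (p2 -> p1)) -> (p1 -> (p2 -> p1))) = 1/2 -> 1 = 1
and checking the remaining 24 assignments likewise gives ≥ 1 in every case.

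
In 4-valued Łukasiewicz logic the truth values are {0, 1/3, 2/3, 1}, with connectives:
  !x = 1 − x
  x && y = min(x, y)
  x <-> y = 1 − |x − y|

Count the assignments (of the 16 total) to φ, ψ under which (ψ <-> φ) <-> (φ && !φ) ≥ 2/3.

φ = 0, ψ = 0 ↦ 0  <
φ = 0, ψ = 1/3 ↦ 1/3  <
φ = 0, ψ = 2/3 ↦ 2/3  ≥
φ = 0, ψ = 1 ↦ 1  ≥
φ = 1/3, ψ = 0 ↦ 2/3  ≥
φ = 1/3, ψ = 1/3 ↦ 1/3  <
φ = 1/3, ψ = 2/3 ↦ 2/3  ≥
φ = 1/3, ψ = 1 ↦ 1  ≥
φ = 2/3, ψ = 0 ↦ 1  ≥
φ = 2/3, ψ = 1/3 ↦ 2/3  ≥
φ = 2/3, ψ = 2/3 ↦ 1/3  <
φ = 2/3, ψ = 1 ↦ 2/3  ≥
φ = 1, ψ = 0 ↦ 1  ≥
φ = 1, ψ = 1/3 ↦ 2/3  ≥
φ = 1, ψ = 2/3 ↦ 1/3  <
φ = 1, ψ = 1 ↦ 0  <
So 10 of the 16 assignments meet the threshold.

10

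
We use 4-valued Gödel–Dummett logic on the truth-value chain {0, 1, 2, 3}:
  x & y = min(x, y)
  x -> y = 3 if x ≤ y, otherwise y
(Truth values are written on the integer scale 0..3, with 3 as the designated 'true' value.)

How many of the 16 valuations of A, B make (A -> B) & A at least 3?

A = 0, B = 0 ↦ 0  <
A = 0, B = 1 ↦ 0  <
A = 0, B = 2 ↦ 0  <
A = 0, B = 3 ↦ 0  <
A = 1, B = 0 ↦ 0  <
A = 1, B = 1 ↦ 1  <
A = 1, B = 2 ↦ 1  <
A = 1, B = 3 ↦ 1  <
A = 2, B = 0 ↦ 0  <
A = 2, B = 1 ↦ 1  <
A = 2, B = 2 ↦ 2  <
A = 2, B = 3 ↦ 2  <
A = 3, B = 0 ↦ 0  <
A = 3, B = 1 ↦ 1  <
A = 3, B = 2 ↦ 2  <
A = 3, B = 3 ↦ 3  ≥
So 1 of the 16 assignments meets the threshold.

1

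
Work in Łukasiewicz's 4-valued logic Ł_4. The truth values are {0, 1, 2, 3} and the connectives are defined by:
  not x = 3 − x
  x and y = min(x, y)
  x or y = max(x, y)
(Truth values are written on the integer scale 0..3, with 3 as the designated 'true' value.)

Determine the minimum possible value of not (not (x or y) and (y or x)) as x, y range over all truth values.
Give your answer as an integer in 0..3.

Take x = 0, y = 1:
x or y = 0 or 1 = 1
not (x or y) = not 1 = 2
y or x = 1 or 0 = 1
not (x or y) and (y or x) = 2 and 1 = 1
not (not (x or y) and (y or x)) = not 1 = 2
No assignment yields a value below 2, so this is the minimum.

2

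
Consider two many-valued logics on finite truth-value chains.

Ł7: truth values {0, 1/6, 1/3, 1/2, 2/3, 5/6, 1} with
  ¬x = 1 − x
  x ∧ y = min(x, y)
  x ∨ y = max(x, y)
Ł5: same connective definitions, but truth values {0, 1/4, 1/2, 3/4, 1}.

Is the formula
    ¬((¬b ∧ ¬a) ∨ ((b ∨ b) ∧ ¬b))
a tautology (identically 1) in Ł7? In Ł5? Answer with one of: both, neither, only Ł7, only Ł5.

neither

In Ł7: at a = 0, b = 0 the value is 0 — not a tautology.
In Ł5: at a = 0, b = 0 the value is 0 — not a tautology.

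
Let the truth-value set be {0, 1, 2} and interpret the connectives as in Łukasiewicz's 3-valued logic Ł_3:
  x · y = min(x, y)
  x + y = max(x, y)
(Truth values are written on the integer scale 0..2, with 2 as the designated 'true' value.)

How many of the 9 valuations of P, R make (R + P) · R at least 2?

P = 0, R = 0 ↦ 0  <
P = 0, R = 1 ↦ 1  <
P = 0, R = 2 ↦ 2  ≥
P = 1, R = 0 ↦ 0  <
P = 1, R = 1 ↦ 1  <
P = 1, R = 2 ↦ 2  ≥
P = 2, R = 0 ↦ 0  <
P = 2, R = 1 ↦ 1  <
P = 2, R = 2 ↦ 2  ≥
So 3 of the 9 assignments meet the threshold.

3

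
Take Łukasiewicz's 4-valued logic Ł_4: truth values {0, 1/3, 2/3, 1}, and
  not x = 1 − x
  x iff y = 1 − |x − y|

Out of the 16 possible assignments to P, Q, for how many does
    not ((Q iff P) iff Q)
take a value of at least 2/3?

5

P = 0, Q = 0 ↦ 1  ≥
P = 0, Q = 1/3 ↦ 1/3  <
P = 0, Q = 2/3 ↦ 1/3  <
P = 0, Q = 1 ↦ 1  ≥
P = 1/3, Q = 0 ↦ 2/3  ≥
P = 1/3, Q = 1/3 ↦ 2/3  ≥
P = 1/3, Q = 2/3 ↦ 0  <
P = 1/3, Q = 1 ↦ 2/3  ≥
P = 2/3, Q = 0 ↦ 1/3  <
P = 2/3, Q = 1/3 ↦ 1/3  <
P = 2/3, Q = 2/3 ↦ 1/3  <
P = 2/3, Q = 1 ↦ 1/3  <
P = 1, Q = 0 ↦ 0  <
P = 1, Q = 1/3 ↦ 0  <
P = 1, Q = 2/3 ↦ 0  <
P = 1, Q = 1 ↦ 0  <
So 5 of the 16 assignments meet the threshold.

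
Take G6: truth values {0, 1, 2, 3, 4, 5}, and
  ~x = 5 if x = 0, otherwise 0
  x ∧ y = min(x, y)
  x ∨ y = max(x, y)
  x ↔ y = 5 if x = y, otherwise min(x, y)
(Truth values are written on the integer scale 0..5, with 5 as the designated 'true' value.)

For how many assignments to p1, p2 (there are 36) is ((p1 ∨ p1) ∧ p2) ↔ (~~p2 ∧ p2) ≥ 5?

21

value 5: 21 assignments (counts)
value 4: 1 assignment
value 3: 2 assignments
value 2: 3 assignments
value 1: 4 assignments
value 0: 5 assignments
So 21 of the 36 assignments meet the threshold.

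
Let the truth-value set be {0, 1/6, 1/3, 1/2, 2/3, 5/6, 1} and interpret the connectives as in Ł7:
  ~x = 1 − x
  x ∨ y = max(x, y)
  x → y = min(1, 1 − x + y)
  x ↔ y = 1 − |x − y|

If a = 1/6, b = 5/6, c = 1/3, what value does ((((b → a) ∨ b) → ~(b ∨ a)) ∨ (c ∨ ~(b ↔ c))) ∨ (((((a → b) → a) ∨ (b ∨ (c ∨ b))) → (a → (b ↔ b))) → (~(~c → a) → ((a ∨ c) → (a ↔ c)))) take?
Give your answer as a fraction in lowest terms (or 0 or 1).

b → a = 5/6 → 1/6 = 1/3
(b → a) ∨ b = 1/3 ∨ 5/6 = 5/6
b ∨ a = 5/6 ∨ 1/6 = 5/6
~(b ∨ a) = ~5/6 = 1/6
((b → a) ∨ b) → ~(b ∨ a) = 5/6 → 1/6 = 1/3
b ↔ c = 5/6 ↔ 1/3 = 1/2
~(b ↔ c) = ~1/2 = 1/2
c ∨ ~(b ↔ c) = 1/3 ∨ 1/2 = 1/2
(((b → a) ∨ b) → ~(b ∨ a)) ∨ (c ∨ ~(b ↔ c)) = 1/3 ∨ 1/2 = 1/2
a → b = 1/6 → 5/6 = 1
(a → b) → a = 1 → 1/6 = 1/6
c ∨ b = 1/3 ∨ 5/6 = 5/6
b ∨ (c ∨ b) = 5/6 ∨ 5/6 = 5/6
((a → b) → a) ∨ (b ∨ (c ∨ b)) = 1/6 ∨ 5/6 = 5/6
b ↔ b = 5/6 ↔ 5/6 = 1
a → (b ↔ b) = 1/6 → 1 = 1
(((a → b) → a) ∨ (b ∨ (c ∨ b))) → (a → (b ↔ b)) = 5/6 → 1 = 1
~c = ~1/3 = 2/3
~c → a = 2/3 → 1/6 = 1/2
~(~c → a) = ~1/2 = 1/2
a ∨ c = 1/6 ∨ 1/3 = 1/3
a ↔ c = 1/6 ↔ 1/3 = 5/6
(a ∨ c) → (a ↔ c) = 1/3 → 5/6 = 1
~(~c → a) → ((a ∨ c) → (a ↔ c)) = 1/2 → 1 = 1
((((a → b) → a) ∨ (b ∨ (c ∨ b))) → (a → (b ↔ b))) → (~(~c → a) → ((a ∨ c) → (a ↔ c))) = 1 → 1 = 1
((((b → a) ∨ b) → ~(b ∨ a)) ∨ (c ∨ ~(b ↔ c))) ∨ (((((a → b) → a) ∨ (b ∨ (c ∨ b))) → (a → (b ↔ b))) → (~(~c → a) → ((a ∨ c) → (a ↔ c)))) = 1/2 ∨ 1 = 1

1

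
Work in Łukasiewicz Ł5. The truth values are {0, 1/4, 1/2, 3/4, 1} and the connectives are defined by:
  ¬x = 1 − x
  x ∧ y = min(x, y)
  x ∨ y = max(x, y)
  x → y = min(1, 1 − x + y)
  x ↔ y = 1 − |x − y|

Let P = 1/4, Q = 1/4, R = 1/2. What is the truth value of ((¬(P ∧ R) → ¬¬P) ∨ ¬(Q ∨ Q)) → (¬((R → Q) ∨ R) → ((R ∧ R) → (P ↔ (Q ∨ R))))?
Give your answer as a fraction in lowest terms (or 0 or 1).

1

P ∧ R = 1/4 ∧ 1/2 = 1/4
¬(P ∧ R) = ¬1/4 = 3/4
¬P = ¬1/4 = 3/4
¬¬P = ¬3/4 = 1/4
¬(P ∧ R) → ¬¬P = 3/4 → 1/4 = 1/2
Q ∨ Q = 1/4 ∨ 1/4 = 1/4
¬(Q ∨ Q) = ¬1/4 = 3/4
(¬(P ∧ R) → ¬¬P) ∨ ¬(Q ∨ Q) = 1/2 ∨ 3/4 = 3/4
R → Q = 1/2 → 1/4 = 3/4
(R → Q) ∨ R = 3/4 ∨ 1/2 = 3/4
¬((R → Q) ∨ R) = ¬3/4 = 1/4
R ∧ R = 1/2 ∧ 1/2 = 1/2
Q ∨ R = 1/4 ∨ 1/2 = 1/2
P ↔ (Q ∨ R) = 1/4 ↔ 1/2 = 3/4
(R ∧ R) → (P ↔ (Q ∨ R)) = 1/2 → 3/4 = 1
¬((R → Q) ∨ R) → ((R ∧ R) → (P ↔ (Q ∨ R))) = 1/4 → 1 = 1
((¬(P ∧ R) → ¬¬P) ∨ ¬(Q ∨ Q)) → (¬((R → Q) ∨ R) → ((R ∧ R) → (P ↔ (Q ∨ R)))) = 3/4 → 1 = 1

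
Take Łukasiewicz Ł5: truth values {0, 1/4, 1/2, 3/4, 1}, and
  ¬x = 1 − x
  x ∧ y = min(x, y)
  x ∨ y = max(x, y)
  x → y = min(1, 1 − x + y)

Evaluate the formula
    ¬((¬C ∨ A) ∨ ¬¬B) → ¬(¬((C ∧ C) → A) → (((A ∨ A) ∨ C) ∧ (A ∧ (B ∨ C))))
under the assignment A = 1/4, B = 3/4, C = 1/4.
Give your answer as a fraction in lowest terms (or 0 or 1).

¬C = ¬1/4 = 3/4
¬C ∨ A = 3/4 ∨ 1/4 = 3/4
¬B = ¬3/4 = 1/4
¬¬B = ¬1/4 = 3/4
(¬C ∨ A) ∨ ¬¬B = 3/4 ∨ 3/4 = 3/4
¬((¬C ∨ A) ∨ ¬¬B) = ¬3/4 = 1/4
C ∧ C = 1/4 ∧ 1/4 = 1/4
(C ∧ C) → A = 1/4 → 1/4 = 1
¬((C ∧ C) → A) = ¬1 = 0
A ∨ A = 1/4 ∨ 1/4 = 1/4
(A ∨ A) ∨ C = 1/4 ∨ 1/4 = 1/4
B ∨ C = 3/4 ∨ 1/4 = 3/4
A ∧ (B ∨ C) = 1/4 ∧ 3/4 = 1/4
((A ∨ A) ∨ C) ∧ (A ∧ (B ∨ C)) = 1/4 ∧ 1/4 = 1/4
¬((C ∧ C) → A) → (((A ∨ A) ∨ C) ∧ (A ∧ (B ∨ C))) = 0 → 1/4 = 1
¬(¬((C ∧ C) → A) → (((A ∨ A) ∨ C) ∧ (A ∧ (B ∨ C)))) = ¬1 = 0
¬((¬C ∨ A) ∨ ¬¬B) → ¬(¬((C ∧ C) → A) → (((A ∨ A) ∨ C) ∧ (A ∧ (B ∨ C)))) = 1/4 → 0 = 3/4

3/4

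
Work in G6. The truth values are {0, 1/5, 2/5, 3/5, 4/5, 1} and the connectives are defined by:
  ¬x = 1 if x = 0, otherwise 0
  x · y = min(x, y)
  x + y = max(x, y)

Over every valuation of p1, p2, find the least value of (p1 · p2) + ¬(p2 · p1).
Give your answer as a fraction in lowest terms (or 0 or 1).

1/5

Take p1 = 1/5, p2 = 1/5:
p1 · p2 = 1/5 · 1/5 = 1/5
p2 · p1 = 1/5 · 1/5 = 1/5
¬(p2 · p1) = ¬1/5 = 0
(p1 · p2) + ¬(p2 · p1) = 1/5 + 0 = 1/5
No assignment yields a value below 1/5, so this is the minimum.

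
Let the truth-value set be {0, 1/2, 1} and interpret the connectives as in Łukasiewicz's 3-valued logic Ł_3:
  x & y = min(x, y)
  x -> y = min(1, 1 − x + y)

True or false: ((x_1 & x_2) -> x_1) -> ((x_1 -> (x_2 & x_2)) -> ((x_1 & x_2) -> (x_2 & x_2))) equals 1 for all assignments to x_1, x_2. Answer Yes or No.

x_1 = 0, x_2 = 0 ↦ 1
x_1 = 0, x_2 = 1/2 ↦ 1
x_1 = 0, x_2 = 1 ↦ 1
x_1 = 1/2, x_2 = 0 ↦ 1
x_1 = 1/2, x_2 = 1/2 ↦ 1
x_1 = 1/2, x_2 = 1 ↦ 1
x_1 = 1, x_2 = 0 ↦ 1
x_1 = 1, x_2 = 1/2 ↦ 1
x_1 = 1, x_2 = 1 ↦ 1
Every assignment gives a value ≥ 1.

Yes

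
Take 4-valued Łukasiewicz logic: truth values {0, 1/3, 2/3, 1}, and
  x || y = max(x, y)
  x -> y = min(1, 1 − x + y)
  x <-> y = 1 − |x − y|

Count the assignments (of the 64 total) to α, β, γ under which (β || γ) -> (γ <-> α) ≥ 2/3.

51

value 1: 36 assignments (counts)
value 2/3: 15 assignments (counts)
value 1/3: 8 assignments
value 0: 5 assignments
So 51 of the 64 assignments meet the threshold.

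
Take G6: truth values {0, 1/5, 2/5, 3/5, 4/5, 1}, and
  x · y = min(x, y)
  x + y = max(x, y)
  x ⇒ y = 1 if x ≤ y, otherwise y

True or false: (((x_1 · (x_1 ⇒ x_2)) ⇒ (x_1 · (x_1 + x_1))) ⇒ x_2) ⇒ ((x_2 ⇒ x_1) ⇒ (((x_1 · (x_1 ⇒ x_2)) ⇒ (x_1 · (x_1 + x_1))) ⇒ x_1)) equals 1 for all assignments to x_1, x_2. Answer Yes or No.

At x_1 = 4/5, x_2 = 4/5, for instance:
x_1 ⇒ x_2 = 4/5 ⇒ 4/5 = 1
x_1 · (x_1 ⇒ x_2) = 4/5 · 1 = 4/5
x_1 + x_1 = 4/5 + 4/5 = 4/5
x_1 · (x_1 + x_1) = 4/5 · 4/5 = 4/5
(x_1 · (x_1 ⇒ x_2)) ⇒ (x_1 · (x_1 + x_1)) = 4/5 ⇒ 4/5 = 1
((x_1 · (x_1 ⇒ x_2)) ⇒ (x_1 · (x_1 + x_1))) ⇒ x_2 = 1 ⇒ 4/5 = 4/5
x_2 ⇒ x_1 = 4/5 ⇒ 4/5 = 1
((x_1 · (x_1 ⇒ x_2)) ⇒ (x_1 · (x_1 + x_1))) ⇒ x_1 = 1 ⇒ 4/5 = 4/5
(x_2 ⇒ x_1) ⇒ (((x_1 · (x_1 ⇒ x_2)) ⇒ (x_1 · (x_1 + x_1))) ⇒ x_1) = 1 ⇒ 4/5 = 4/5
(((x_1 · (x_1 ⇒ x_2)) ⇒ (x_1 · (x_1 + x_1))) ⇒ x_2) ⇒ ((x_2 ⇒ x_1) ⇒ (((x_1 · (x_1 ⇒ x_2)) ⇒ (x_1 · (x_1 + x_1))) ⇒ x_1)) = 4/5 ⇒ 4/5 = 1
and checking the remaining 35 assignments likewise gives ≥ 1 in every case.

Yes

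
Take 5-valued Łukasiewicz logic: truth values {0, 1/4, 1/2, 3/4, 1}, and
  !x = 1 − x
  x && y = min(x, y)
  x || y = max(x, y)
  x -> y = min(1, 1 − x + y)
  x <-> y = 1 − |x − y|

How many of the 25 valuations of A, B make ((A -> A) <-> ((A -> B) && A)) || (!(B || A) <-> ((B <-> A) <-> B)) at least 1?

5

value 1: 5 assignments (counts)
value 3/4: 8 assignments
value 1/2: 9 assignments
value 1/4: 1 assignment
value 0: 2 assignments
So 5 of the 25 assignments meet the threshold.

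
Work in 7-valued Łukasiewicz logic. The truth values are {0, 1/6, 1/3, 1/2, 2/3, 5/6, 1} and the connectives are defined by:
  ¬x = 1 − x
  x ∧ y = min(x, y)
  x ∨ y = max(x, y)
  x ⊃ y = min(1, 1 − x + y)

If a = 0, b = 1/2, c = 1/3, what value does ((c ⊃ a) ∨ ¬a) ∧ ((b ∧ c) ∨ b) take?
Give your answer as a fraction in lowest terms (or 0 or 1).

1/2

c ⊃ a = 1/3 ⊃ 0 = 2/3
¬a = ¬0 = 1
(c ⊃ a) ∨ ¬a = 2/3 ∨ 1 = 1
b ∧ c = 1/2 ∧ 1/3 = 1/3
(b ∧ c) ∨ b = 1/3 ∨ 1/2 = 1/2
((c ⊃ a) ∨ ¬a) ∧ ((b ∧ c) ∨ b) = 1 ∧ 1/2 = 1/2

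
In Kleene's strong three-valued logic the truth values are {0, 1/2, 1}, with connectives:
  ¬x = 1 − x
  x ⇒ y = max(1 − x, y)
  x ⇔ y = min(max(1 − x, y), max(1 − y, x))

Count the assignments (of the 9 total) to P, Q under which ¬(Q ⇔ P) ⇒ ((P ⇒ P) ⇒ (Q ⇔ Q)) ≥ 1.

6

P = 0, Q = 0 ↦ 1  ≥
P = 0, Q = 1/2 ↦ 1/2  <
P = 0, Q = 1 ↦ 1  ≥
P = 1/2, Q = 0 ↦ 1  ≥
P = 1/2, Q = 1/2 ↦ 1/2  <
P = 1/2, Q = 1 ↦ 1  ≥
P = 1, Q = 0 ↦ 1  ≥
P = 1, Q = 1/2 ↦ 1/2  <
P = 1, Q = 1 ↦ 1  ≥
So 6 of the 9 assignments meet the threshold.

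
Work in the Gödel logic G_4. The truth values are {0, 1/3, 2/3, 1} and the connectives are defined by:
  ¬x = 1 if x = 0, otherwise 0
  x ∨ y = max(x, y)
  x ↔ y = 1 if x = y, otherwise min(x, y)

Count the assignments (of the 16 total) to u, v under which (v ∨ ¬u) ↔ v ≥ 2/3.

u = 0, v = 0 ↦ 0  <
u = 0, v = 1/3 ↦ 1/3  <
u = 0, v = 2/3 ↦ 2/3  ≥
u = 0, v = 1 ↦ 1  ≥
u = 1/3, v = 0 ↦ 1  ≥
u = 1/3, v = 1/3 ↦ 1  ≥
u = 1/3, v = 2/3 ↦ 1  ≥
u = 1/3, v = 1 ↦ 1  ≥
u = 2/3, v = 0 ↦ 1  ≥
u = 2/3, v = 1/3 ↦ 1  ≥
u = 2/3, v = 2/3 ↦ 1  ≥
u = 2/3, v = 1 ↦ 1  ≥
u = 1, v = 0 ↦ 1  ≥
u = 1, v = 1/3 ↦ 1  ≥
u = 1, v = 2/3 ↦ 1  ≥
u = 1, v = 1 ↦ 1  ≥
So 14 of the 16 assignments meet the threshold.

14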